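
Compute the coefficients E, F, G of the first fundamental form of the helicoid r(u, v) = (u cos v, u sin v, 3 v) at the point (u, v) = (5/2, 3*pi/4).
E = 1;  F = 0;  G = 61/4

Partials: r_u = (cos(v), sin(v), 0), r_v = (-u*sin(v), u*cos(v), 3). As functions of (u, v):
  E = r_u · r_u = 1,
  F = r_u · r_v = 0,
  G = r_v · r_v = u^2 + 9.
Evaluating at (u, v) = (5/2, 3*pi/4): E = 1, F = 0, G = 61/4.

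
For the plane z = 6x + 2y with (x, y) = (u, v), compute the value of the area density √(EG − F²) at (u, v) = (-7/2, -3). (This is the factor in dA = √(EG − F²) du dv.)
√(EG − F²)|_{(-7/2, -3)} = sqrt(41)

E = 37, F = 12, G = 5, so EG − F² = 41. Taking the positive square root: √(EG − F²) = sqrt(41). At (u, v) = (-7/2, -3): sqrt(41).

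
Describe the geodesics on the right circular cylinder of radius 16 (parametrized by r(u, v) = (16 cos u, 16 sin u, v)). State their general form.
The cylinder is flat (K = 0) and locally isometric to the plane via the development (u, v) ↦ (16 u, v). Geodesics are the pre-images of straight lines: circles (v constant), vertical lines (u constant), and helices (v = c · u + d) for constants c, d.

A right cylinder has E = 16², F = 0, G = 1, so EG − F² = 16², and L = −16, M = N = 0, giving K = (LN − M²)/(EG − F²) = 0 everywhere. A flat surface is locally isometric to the Euclidean plane via the map (u, v) ↦ (16 u, v). Straight lines in the (x̃, ỹ) plane pull back to: (a) horizontal circles (v = const), (b) vertical generators (u = const), and (c) helices (16 u tan θ = v, i.e. v = c · u + d).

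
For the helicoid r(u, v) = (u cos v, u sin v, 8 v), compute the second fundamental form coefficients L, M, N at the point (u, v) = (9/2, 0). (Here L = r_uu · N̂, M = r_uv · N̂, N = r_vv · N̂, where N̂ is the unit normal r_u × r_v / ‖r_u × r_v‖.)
L = 0;  M = -16*sqrt(337)/337;  N = 0

Compute the unit normal N̂(u, v) = (8*sin(v)/sqrt(u^2 + 64), -8*cos(v)/sqrt(u^2 + 64), u/sqrt(u^2 + 64)), and the second partials r_uu, r_uv, r_vv. Take dot products:
  L(u, v) = r_uu · N̂ = 0,
  M(u, v) = r_uv · N̂ = -8/sqrt(u^2 + 64),
  N(u, v) = r_vv · N̂ = 0.
Evaluating at (u, v) = (9/2, 0):
  L = 0, M = -16*sqrt(337)/337, N = 0.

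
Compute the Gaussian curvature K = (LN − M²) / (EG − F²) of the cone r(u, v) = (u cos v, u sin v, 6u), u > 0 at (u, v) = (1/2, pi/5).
K = 0

Coefficients of the first fundamental form: E = 37, F = 0, G = u^2.
Coefficients of the second fundamental form: L = 0, M = 0, N = 6*sqrt(37)*u^2/(37*Abs(u)).
Assemble K = (LN − M²)/(EG − F²) = 0. At (u, v) = (1/2, pi/5): K = 0.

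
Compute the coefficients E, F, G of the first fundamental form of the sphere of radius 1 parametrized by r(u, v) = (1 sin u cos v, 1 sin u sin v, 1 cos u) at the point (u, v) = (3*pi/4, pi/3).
E = 1;  F = 0;  G = 1/2

Partials: r_u = (cos(u)*cos(v), sin(v)*cos(u), -sin(u)), r_v = (-sin(u)*sin(v), sin(u)*cos(v), 0). As functions of (u, v):
  E = r_u · r_u = 1,
  F = r_u · r_v = 0,
  G = r_v · r_v = sin(u)^2.
Evaluating at (u, v) = (3*pi/4, pi/3): E = 1, F = 0, G = 1/2.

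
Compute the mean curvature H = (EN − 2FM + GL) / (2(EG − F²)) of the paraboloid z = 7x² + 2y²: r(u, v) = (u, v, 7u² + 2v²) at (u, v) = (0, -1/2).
H = 37*sqrt(5)/25

With E = 196*u^2 + 1, F = 56*u*v, G = 16*v^2 + 1, L = 14/sqrt(196*u^2 + 16*v^2 + 1), M = 0, N = 4/sqrt(196*u^2 + 16*v^2 + 1), assemble
  H = (EN − 2FM + GL) / (2(EG − F²)) = (392*u^2 + 112*v^2 + 9)/(196*u^2 + 16*v^2 + 1)^(3/2).
At (u, v) = (0, -1/2): H = 37*sqrt(5)/25.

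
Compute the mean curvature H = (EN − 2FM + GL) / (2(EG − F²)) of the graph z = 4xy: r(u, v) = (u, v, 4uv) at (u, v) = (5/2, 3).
H = -96*sqrt(5)/1715

With E = 16*v^2 + 1, F = 16*u*v, G = 16*u^2 + 1, L = 0, M = 4/sqrt(16*u^2 + 16*v^2 + 1), N = 0, assemble
  H = (EN − 2FM + GL) / (2(EG − F²)) = -64*u*v/(16*u^2 + 16*v^2 + 1)^(3/2).
At (u, v) = (5/2, 3): H = -96*sqrt(5)/1715.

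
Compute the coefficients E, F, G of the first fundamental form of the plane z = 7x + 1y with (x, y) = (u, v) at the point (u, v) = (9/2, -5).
E = 50;  F = 7;  G = 2

Partials: r_u = (1, 0, 7), r_v = (0, 1, 1). As functions of (u, v):
  E = r_u · r_u = 50,
  F = r_u · r_v = 7,
  G = r_v · r_v = 2.
Evaluating at (u, v) = (9/2, -5): E = 50, F = 7, G = 2.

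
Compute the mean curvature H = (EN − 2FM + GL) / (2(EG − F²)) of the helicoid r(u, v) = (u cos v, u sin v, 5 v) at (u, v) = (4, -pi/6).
H = 0

With E = 1, F = 0, G = u^2 + 25, L = 0, M = -5/sqrt(u^2 + 25), N = 0, assemble
  H = (EN − 2FM + GL) / (2(EG − F²)) = 0.
At (u, v) = (4, -pi/6): H = 0.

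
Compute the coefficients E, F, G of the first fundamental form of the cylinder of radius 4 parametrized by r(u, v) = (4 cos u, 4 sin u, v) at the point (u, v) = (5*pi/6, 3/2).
E = 16;  F = 0;  G = 1

Partials: r_u = (-4*sin(u), 4*cos(u), 0), r_v = (0, 0, 1). As functions of (u, v):
  E = r_u · r_u = 16,
  F = r_u · r_v = 0,
  G = r_v · r_v = 1.
Evaluating at (u, v) = (5*pi/6, 3/2): E = 16, F = 0, G = 1.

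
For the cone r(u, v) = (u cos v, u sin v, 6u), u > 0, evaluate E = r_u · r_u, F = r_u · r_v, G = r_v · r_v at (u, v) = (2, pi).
E = 37;  F = 0;  G = 4

Partials: r_u = (cos(v), sin(v), 6), r_v = (-u*sin(v), u*cos(v), 0). As functions of (u, v):
  E = r_u · r_u = 37,
  F = r_u · r_v = 0,
  G = r_v · r_v = u^2.
Evaluating at (u, v) = (2, pi): E = 37, F = 0, G = 4.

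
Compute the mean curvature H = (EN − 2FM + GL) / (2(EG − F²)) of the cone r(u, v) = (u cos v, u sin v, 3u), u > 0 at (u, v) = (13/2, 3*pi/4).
H = 3*sqrt(10)/130

With E = 10, F = 0, G = u^2, L = 0, M = 0, N = 3*sqrt(10)*u^2/(10*Abs(u)), assemble
  H = (EN − 2FM + GL) / (2(EG − F²)) = 3*sqrt(10)/(20*Abs(u)).
At (u, v) = (13/2, 3*pi/4): H = 3*sqrt(10)/130.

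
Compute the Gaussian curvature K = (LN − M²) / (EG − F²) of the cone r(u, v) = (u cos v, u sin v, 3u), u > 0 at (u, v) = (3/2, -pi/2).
K = 0

Coefficients of the first fundamental form: E = 10, F = 0, G = u^2.
Coefficients of the second fundamental form: L = 0, M = 0, N = 3*sqrt(10)*u^2/(10*Abs(u)).
Assemble K = (LN − M²)/(EG − F²) = 0. At (u, v) = (3/2, -pi/2): K = 0.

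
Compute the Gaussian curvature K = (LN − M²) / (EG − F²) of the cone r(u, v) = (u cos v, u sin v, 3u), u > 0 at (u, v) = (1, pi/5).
K = 0

Coefficients of the first fundamental form: E = 10, F = 0, G = u^2.
Coefficients of the second fundamental form: L = 0, M = 0, N = 3*sqrt(10)*u^2/(10*Abs(u)).
Assemble K = (LN − M²)/(EG − F²) = 0. At (u, v) = (1, pi/5): K = 0.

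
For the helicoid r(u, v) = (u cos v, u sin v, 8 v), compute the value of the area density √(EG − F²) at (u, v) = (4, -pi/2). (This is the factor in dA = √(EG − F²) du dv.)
√(EG − F²)|_{(4, -pi/2)} = 4*sqrt(5)

E = 1, F = 0, G = u^2 + 64, so EG − F² = u^2 + 64. Taking the positive square root: √(EG − F²) = sqrt(u^2 + 64). At (u, v) = (4, -pi/2): 4*sqrt(5).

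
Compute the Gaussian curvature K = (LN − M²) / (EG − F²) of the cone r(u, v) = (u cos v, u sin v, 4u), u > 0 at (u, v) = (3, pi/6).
K = 0

Coefficients of the first fundamental form: E = 17, F = 0, G = u^2.
Coefficients of the second fundamental form: L = 0, M = 0, N = 4*sqrt(17)*u^2/(17*Abs(u)).
Assemble K = (LN − M²)/(EG − F²) = 0. At (u, v) = (3, pi/6): K = 0.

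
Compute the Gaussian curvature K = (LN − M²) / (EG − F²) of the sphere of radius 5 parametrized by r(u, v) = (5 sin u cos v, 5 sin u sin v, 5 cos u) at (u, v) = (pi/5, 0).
K = 1/25

Coefficients of the first fundamental form: E = 25, F = 0, G = 25*sin(u)^2.
Coefficients of the second fundamental form: L = -5*sin(u)/Abs(sin(u)), M = 0, N = -5*sin(u)^3/Abs(sin(u)).
Assemble K = (LN − M²)/(EG − F²) = 1/25. At (u, v) = (pi/5, 0): K = 1/25.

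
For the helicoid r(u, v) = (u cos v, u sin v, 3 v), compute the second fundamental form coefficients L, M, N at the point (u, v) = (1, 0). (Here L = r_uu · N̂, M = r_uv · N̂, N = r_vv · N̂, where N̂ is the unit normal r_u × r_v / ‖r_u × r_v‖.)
L = 0;  M = -3*sqrt(10)/10;  N = 0

Compute the unit normal N̂(u, v) = (3*sin(v)/sqrt(u^2 + 9), -3*cos(v)/sqrt(u^2 + 9), u/sqrt(u^2 + 9)), and the second partials r_uu, r_uv, r_vv. Take dot products:
  L(u, v) = r_uu · N̂ = 0,
  M(u, v) = r_uv · N̂ = -3/sqrt(u^2 + 9),
  N(u, v) = r_vv · N̂ = 0.
Evaluating at (u, v) = (1, 0):
  L = 0, M = -3*sqrt(10)/10, N = 0.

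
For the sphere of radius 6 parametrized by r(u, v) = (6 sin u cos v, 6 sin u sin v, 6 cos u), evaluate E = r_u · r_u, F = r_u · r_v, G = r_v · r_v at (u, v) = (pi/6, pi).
E = 36;  F = 0;  G = 9

Partials: r_u = (6*cos(u)*cos(v), 6*sin(v)*cos(u), -6*sin(u)), r_v = (-6*sin(u)*sin(v), 6*sin(u)*cos(v), 0). As functions of (u, v):
  E = r_u · r_u = 36,
  F = r_u · r_v = 0,
  G = r_v · r_v = 36*sin(u)^2.
Evaluating at (u, v) = (pi/6, pi): E = 36, F = 0, G = 9.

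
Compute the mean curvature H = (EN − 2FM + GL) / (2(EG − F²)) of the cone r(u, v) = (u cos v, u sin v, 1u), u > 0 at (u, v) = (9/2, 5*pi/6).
H = sqrt(2)/18

With E = 2, F = 0, G = u^2, L = 0, M = 0, N = sqrt(2)*u^2/(2*Abs(u)), assemble
  H = (EN − 2FM + GL) / (2(EG − F²)) = sqrt(2)/(4*Abs(u)).
At (u, v) = (9/2, 5*pi/6): H = sqrt(2)/18.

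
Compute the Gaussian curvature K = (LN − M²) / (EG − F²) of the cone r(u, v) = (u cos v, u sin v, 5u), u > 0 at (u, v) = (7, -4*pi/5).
K = 0

Coefficients of the first fundamental form: E = 26, F = 0, G = u^2.
Coefficients of the second fundamental form: L = 0, M = 0, N = 5*sqrt(26)*u^2/(26*Abs(u)).
Assemble K = (LN − M²)/(EG − F²) = 0. At (u, v) = (7, -4*pi/5): K = 0.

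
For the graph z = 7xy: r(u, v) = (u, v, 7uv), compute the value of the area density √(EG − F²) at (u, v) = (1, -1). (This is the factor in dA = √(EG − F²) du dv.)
√(EG − F²)|_{(1, -1)} = 3*sqrt(11)

E = 49*v^2 + 1, F = 49*u*v, G = 49*u^2 + 1, so EG − F² = 49*u^2 + 49*v^2 + 1. Taking the positive square root: √(EG − F²) = sqrt(49*u^2 + 49*v^2 + 1). At (u, v) = (1, -1): 3*sqrt(11).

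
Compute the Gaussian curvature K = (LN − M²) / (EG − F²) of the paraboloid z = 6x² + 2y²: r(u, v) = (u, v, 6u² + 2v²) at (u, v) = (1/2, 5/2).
K = 48/18769

Coefficients of the first fundamental form: E = 144*u^2 + 1, F = 48*u*v, G = 16*v^2 + 1.
Coefficients of the second fundamental form: L = 12/sqrt(144*u^2 + 16*v^2 + 1), M = 0, N = 4/sqrt(144*u^2 + 16*v^2 + 1).
Assemble K = (LN − M²)/(EG − F²) = 48/(20736*u^4 + 4608*u^2*v^2 + 288*u^2 + 256*v^4 + 32*v^2 + 1). At (u, v) = (1/2, 5/2): K = 48/18769.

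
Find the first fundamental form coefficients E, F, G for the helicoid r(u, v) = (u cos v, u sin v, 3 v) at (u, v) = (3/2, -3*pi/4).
E = 1;  F = 0;  G = 45/4

Partials: r_u = (cos(v), sin(v), 0), r_v = (-u*sin(v), u*cos(v), 3). As functions of (u, v):
  E = r_u · r_u = 1,
  F = r_u · r_v = 0,
  G = r_v · r_v = u^2 + 9.
Evaluating at (u, v) = (3/2, -3*pi/4): E = 1, F = 0, G = 45/4.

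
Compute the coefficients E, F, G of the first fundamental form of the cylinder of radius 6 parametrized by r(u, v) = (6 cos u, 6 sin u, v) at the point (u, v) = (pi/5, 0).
E = 36;  F = 0;  G = 1

Partials: r_u = (-6*sin(u), 6*cos(u), 0), r_v = (0, 0, 1). As functions of (u, v):
  E = r_u · r_u = 36,
  F = r_u · r_v = 0,
  G = r_v · r_v = 1.
Evaluating at (u, v) = (pi/5, 0): E = 36, F = 0, G = 1.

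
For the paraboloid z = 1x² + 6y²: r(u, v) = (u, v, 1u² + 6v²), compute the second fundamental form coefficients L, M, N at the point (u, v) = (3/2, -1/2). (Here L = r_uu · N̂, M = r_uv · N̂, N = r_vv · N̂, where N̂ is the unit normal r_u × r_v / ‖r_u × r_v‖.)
L = sqrt(46)/23;  M = 0;  N = 6*sqrt(46)/23

Compute the unit normal N̂(u, v) = (-2*u/sqrt(4*u^2 + 144*v^2 + 1), -12*v/sqrt(4*u^2 + 144*v^2 + 1), 1/sqrt(4*u^2 + 144*v^2 + 1)), and the second partials r_uu, r_uv, r_vv. Take dot products:
  L(u, v) = r_uu · N̂ = 2/sqrt(4*u^2 + 144*v^2 + 1),
  M(u, v) = r_uv · N̂ = 0,
  N(u, v) = r_vv · N̂ = 12/sqrt(4*u^2 + 144*v^2 + 1).
Evaluating at (u, v) = (3/2, -1/2):
  L = sqrt(46)/23, M = 0, N = 6*sqrt(46)/23.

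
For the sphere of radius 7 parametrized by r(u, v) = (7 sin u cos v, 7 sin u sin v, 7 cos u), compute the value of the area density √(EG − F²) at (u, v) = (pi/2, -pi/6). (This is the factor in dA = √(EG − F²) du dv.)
√(EG − F²)|_{(pi/2, -pi/6)} = 49

E = 49, F = 0, G = 49*sin(u)^2, so EG − F² = 2401*sin(u)^2. Taking the positive square root: √(EG − F²) = 49*Abs(sin(u)). At (u, v) = (pi/2, -pi/6): 49.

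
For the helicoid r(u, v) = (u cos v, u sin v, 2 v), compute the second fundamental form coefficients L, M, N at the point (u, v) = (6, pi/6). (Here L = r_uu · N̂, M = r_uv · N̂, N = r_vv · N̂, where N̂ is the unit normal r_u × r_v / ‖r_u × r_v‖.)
L = 0;  M = -sqrt(10)/10;  N = 0

Compute the unit normal N̂(u, v) = (2*sin(v)/sqrt(u^2 + 4), -2*cos(v)/sqrt(u^2 + 4), u/sqrt(u^2 + 4)), and the second partials r_uu, r_uv, r_vv. Take dot products:
  L(u, v) = r_uu · N̂ = 0,
  M(u, v) = r_uv · N̂ = -2/sqrt(u^2 + 4),
  N(u, v) = r_vv · N̂ = 0.
Evaluating at (u, v) = (6, pi/6):
  L = 0, M = -sqrt(10)/10, N = 0.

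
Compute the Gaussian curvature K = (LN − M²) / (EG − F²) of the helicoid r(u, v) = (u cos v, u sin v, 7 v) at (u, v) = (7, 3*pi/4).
K = -1/196

Coefficients of the first fundamental form: E = 1, F = 0, G = u^2 + 49.
Coefficients of the second fundamental form: L = 0, M = -7/sqrt(u^2 + 49), N = 0.
Assemble K = (LN − M²)/(EG − F²) = -49/(u^2 + 49)^2. At (u, v) = (7, 3*pi/4): K = -1/196.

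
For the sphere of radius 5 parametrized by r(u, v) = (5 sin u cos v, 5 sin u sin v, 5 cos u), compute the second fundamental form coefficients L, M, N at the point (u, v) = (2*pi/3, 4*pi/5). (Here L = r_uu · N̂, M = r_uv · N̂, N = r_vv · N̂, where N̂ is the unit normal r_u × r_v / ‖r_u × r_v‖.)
L = -5;  M = 0;  N = -15/4

Compute the unit normal N̂(u, v) = (sin(u)^2*cos(v)/Abs(sin(u)), sin(u)^2*sin(v)/Abs(sin(u)), sin(2*u)/(2*Abs(sin(u)))), and the second partials r_uu, r_uv, r_vv. Take dot products:
  L(u, v) = r_uu · N̂ = -5*sin(u)/Abs(sin(u)),
  M(u, v) = r_uv · N̂ = 0,
  N(u, v) = r_vv · N̂ = -5*sin(u)^3/Abs(sin(u)).
Evaluating at (u, v) = (2*pi/3, 4*pi/5):
  L = -5, M = 0, N = -15/4.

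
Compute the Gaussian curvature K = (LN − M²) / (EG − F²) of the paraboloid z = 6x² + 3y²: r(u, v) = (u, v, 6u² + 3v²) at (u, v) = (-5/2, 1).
K = 72/877969

Coefficients of the first fundamental form: E = 144*u^2 + 1, F = 72*u*v, G = 36*v^2 + 1.
Coefficients of the second fundamental form: L = 12/sqrt(144*u^2 + 36*v^2 + 1), M = 0, N = 6/sqrt(144*u^2 + 36*v^2 + 1).
Assemble K = (LN − M²)/(EG − F²) = 72/(20736*u^4 + 10368*u^2*v^2 + 288*u^2 + 1296*v^4 + 72*v^2 + 1). At (u, v) = (-5/2, 1): K = 72/877969.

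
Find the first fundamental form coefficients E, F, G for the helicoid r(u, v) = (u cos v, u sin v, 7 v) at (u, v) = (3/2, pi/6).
E = 1;  F = 0;  G = 205/4

Partials: r_u = (cos(v), sin(v), 0), r_v = (-u*sin(v), u*cos(v), 7). As functions of (u, v):
  E = r_u · r_u = 1,
  F = r_u · r_v = 0,
  G = r_v · r_v = u^2 + 49.
Evaluating at (u, v) = (3/2, pi/6): E = 1, F = 0, G = 205/4.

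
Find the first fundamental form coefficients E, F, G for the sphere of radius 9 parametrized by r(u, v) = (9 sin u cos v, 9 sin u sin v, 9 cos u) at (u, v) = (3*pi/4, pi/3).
E = 81;  F = 0;  G = 81/2

Partials: r_u = (9*cos(u)*cos(v), 9*sin(v)*cos(u), -9*sin(u)), r_v = (-9*sin(u)*sin(v), 9*sin(u)*cos(v), 0). As functions of (u, v):
  E = r_u · r_u = 81,
  F = r_u · r_v = 0,
  G = r_v · r_v = 81*sin(u)^2.
Evaluating at (u, v) = (3*pi/4, pi/3): E = 81, F = 0, G = 81/2.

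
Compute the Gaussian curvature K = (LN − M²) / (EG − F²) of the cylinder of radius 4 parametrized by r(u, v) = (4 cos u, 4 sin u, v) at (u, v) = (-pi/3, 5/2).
K = 0

Coefficients of the first fundamental form: E = 16, F = 0, G = 1.
Coefficients of the second fundamental form: L = -4, M = 0, N = 0.
Assemble K = (LN − M²)/(EG − F²) = 0. At (u, v) = (-pi/3, 5/2): K = 0.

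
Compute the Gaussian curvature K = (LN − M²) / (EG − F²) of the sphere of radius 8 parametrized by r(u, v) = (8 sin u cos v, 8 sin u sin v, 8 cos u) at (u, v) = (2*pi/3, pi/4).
K = 1/64

Coefficients of the first fundamental form: E = 64, F = 0, G = 64*sin(u)^2.
Coefficients of the second fundamental form: L = -8*sin(u)/Abs(sin(u)), M = 0, N = -8*sin(u)^3/Abs(sin(u)).
Assemble K = (LN − M²)/(EG − F²) = 1/64. At (u, v) = (2*pi/3, pi/4): K = 1/64.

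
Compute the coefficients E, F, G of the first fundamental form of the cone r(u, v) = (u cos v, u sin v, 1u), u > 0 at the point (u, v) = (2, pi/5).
E = 2;  F = 0;  G = 4

Partials: r_u = (cos(v), sin(v), 1), r_v = (-u*sin(v), u*cos(v), 0). As functions of (u, v):
  E = r_u · r_u = 2,
  F = r_u · r_v = 0,
  G = r_v · r_v = u^2.
Evaluating at (u, v) = (2, pi/5): E = 2, F = 0, G = 4.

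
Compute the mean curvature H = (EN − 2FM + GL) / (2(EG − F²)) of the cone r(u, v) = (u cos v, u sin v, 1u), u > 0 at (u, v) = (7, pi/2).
H = sqrt(2)/28

With E = 2, F = 0, G = u^2, L = 0, M = 0, N = sqrt(2)*u^2/(2*Abs(u)), assemble
  H = (EN − 2FM + GL) / (2(EG − F²)) = sqrt(2)/(4*Abs(u)).
At (u, v) = (7, pi/2): H = sqrt(2)/28.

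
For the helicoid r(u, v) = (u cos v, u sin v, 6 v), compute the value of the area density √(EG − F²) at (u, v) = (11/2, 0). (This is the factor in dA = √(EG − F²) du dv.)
√(EG − F²)|_{(11/2, 0)} = sqrt(265)/2

E = 1, F = 0, G = u^2 + 36, so EG − F² = u^2 + 36. Taking the positive square root: √(EG − F²) = sqrt(u^2 + 36). At (u, v) = (11/2, 0): sqrt(265)/2.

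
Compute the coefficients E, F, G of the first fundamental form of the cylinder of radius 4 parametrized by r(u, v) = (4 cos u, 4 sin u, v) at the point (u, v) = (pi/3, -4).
E = 16;  F = 0;  G = 1

Partials: r_u = (-4*sin(u), 4*cos(u), 0), r_v = (0, 0, 1). As functions of (u, v):
  E = r_u · r_u = 16,
  F = r_u · r_v = 0,
  G = r_v · r_v = 1.
Evaluating at (u, v) = (pi/3, -4): E = 16, F = 0, G = 1.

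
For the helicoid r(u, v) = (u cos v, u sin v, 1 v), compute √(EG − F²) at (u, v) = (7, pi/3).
√(EG − F²)|_{(7, pi/3)} = 5*sqrt(2)

E = 1, F = 0, G = u^2 + 1; EG − F² = u^2 + 1; √(EG − F²) = sqrt(u^2 + 1). At the given point: 5*sqrt(2).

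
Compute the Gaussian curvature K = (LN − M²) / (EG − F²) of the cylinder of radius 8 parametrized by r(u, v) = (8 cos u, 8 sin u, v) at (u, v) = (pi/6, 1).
K = 0

Coefficients of the first fundamental form: E = 64, F = 0, G = 1.
Coefficients of the second fundamental form: L = -8, M = 0, N = 0.
Assemble K = (LN − M²)/(EG − F²) = 0. At (u, v) = (pi/6, 1): K = 0.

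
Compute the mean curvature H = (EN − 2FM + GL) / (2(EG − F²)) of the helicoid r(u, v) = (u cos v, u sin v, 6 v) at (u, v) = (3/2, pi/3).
H = 0

With E = 1, F = 0, G = u^2 + 36, L = 0, M = -6/sqrt(u^2 + 36), N = 0, assemble
  H = (EN − 2FM + GL) / (2(EG − F²)) = 0.
At (u, v) = (3/2, pi/3): H = 0.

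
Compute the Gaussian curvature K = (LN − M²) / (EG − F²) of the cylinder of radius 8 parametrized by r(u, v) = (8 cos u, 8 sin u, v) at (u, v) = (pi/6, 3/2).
K = 0

Coefficients of the first fundamental form: E = 64, F = 0, G = 1.
Coefficients of the second fundamental form: L = -8, M = 0, N = 0.
Assemble K = (LN − M²)/(EG − F²) = 0. At (u, v) = (pi/6, 3/2): K = 0.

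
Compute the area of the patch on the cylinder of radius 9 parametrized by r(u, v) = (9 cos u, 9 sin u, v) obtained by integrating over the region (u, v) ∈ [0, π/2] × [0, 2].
Area = 9*pi

Area = ∫∫ √(EG − F²) du dv with √(EG − F²) = 9. Integrating over [0, π/2] × [0, 2] gives 9*pi.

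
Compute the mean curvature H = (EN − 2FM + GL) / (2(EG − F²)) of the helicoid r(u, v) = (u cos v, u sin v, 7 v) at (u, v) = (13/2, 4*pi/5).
H = 0

With E = 1, F = 0, G = u^2 + 49, L = 0, M = -7/sqrt(u^2 + 49), N = 0, assemble
  H = (EN − 2FM + GL) / (2(EG − F²)) = 0.
At (u, v) = (13/2, 4*pi/5): H = 0.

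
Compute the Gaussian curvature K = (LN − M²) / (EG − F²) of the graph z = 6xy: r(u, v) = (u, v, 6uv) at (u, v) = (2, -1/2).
K = -9/5929

Coefficients of the first fundamental form: E = 36*v^2 + 1, F = 36*u*v, G = 36*u^2 + 1.
Coefficients of the second fundamental form: L = 0, M = 6/sqrt(36*u^2 + 36*v^2 + 1), N = 0.
Assemble K = (LN − M²)/(EG − F²) = -36/(1296*u^4 + 2592*u^2*v^2 + 72*u^2 + 1296*v^4 + 72*v^2 + 1). At (u, v) = (2, -1/2): K = -9/5929.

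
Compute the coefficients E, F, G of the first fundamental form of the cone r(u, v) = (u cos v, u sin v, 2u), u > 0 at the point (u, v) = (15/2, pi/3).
E = 5;  F = 0;  G = 225/4

Partials: r_u = (cos(v), sin(v), 2), r_v = (-u*sin(v), u*cos(v), 0). As functions of (u, v):
  E = r_u · r_u = 5,
  F = r_u · r_v = 0,
  G = r_v · r_v = u^2.
Evaluating at (u, v) = (15/2, pi/3): E = 5, F = 0, G = 225/4.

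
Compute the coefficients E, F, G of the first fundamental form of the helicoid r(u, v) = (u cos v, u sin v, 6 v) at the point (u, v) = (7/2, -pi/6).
E = 1;  F = 0;  G = 193/4

Partials: r_u = (cos(v), sin(v), 0), r_v = (-u*sin(v), u*cos(v), 6). As functions of (u, v):
  E = r_u · r_u = 1,
  F = r_u · r_v = 0,
  G = r_v · r_v = u^2 + 36.
Evaluating at (u, v) = (7/2, -pi/6): E = 1, F = 0, G = 193/4.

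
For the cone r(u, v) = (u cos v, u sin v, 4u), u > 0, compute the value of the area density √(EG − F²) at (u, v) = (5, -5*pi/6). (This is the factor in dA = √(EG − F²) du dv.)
√(EG − F²)|_{(5, -5*pi/6)} = 5*sqrt(17)

E = 17, F = 0, G = u^2, so EG − F² = 17*u^2. Taking the positive square root: √(EG − F²) = sqrt(17)*Abs(u). At (u, v) = (5, -5*pi/6): 5*sqrt(17).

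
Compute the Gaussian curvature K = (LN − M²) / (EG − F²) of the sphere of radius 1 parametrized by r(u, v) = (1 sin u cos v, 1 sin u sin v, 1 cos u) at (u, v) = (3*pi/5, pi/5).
K = 1

Coefficients of the first fundamental form: E = 1, F = 0, G = sin(u)^2.
Coefficients of the second fundamental form: L = -sin(u)/Abs(sin(u)), M = 0, N = -sin(u)^3/Abs(sin(u)).
Assemble K = (LN − M²)/(EG − F²) = 1. At (u, v) = (3*pi/5, pi/5): K = 1.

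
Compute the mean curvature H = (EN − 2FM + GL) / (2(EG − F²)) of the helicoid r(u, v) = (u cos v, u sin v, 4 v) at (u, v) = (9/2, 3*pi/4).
H = 0

With E = 1, F = 0, G = u^2 + 16, L = 0, M = -4/sqrt(u^2 + 16), N = 0, assemble
  H = (EN − 2FM + GL) / (2(EG − F²)) = 0.
At (u, v) = (9/2, 3*pi/4): H = 0.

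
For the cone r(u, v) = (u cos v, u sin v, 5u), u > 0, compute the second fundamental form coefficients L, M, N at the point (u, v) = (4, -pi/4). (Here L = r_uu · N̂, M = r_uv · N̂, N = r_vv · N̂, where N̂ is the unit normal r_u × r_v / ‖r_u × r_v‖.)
L = 0;  M = 0;  N = 10*sqrt(26)/13

Compute the unit normal N̂(u, v) = (-5*sqrt(26)*u*cos(v)/(26*Abs(u)), -5*sqrt(26)*u*sin(v)/(26*Abs(u)), sqrt(26)*u/(26*Abs(u))), and the second partials r_uu, r_uv, r_vv. Take dot products:
  L(u, v) = r_uu · N̂ = 0,
  M(u, v) = r_uv · N̂ = 0,
  N(u, v) = r_vv · N̂ = 5*sqrt(26)*u^2/(26*Abs(u)).
Evaluating at (u, v) = (4, -pi/4):
  L = 0, M = 0, N = 10*sqrt(26)/13.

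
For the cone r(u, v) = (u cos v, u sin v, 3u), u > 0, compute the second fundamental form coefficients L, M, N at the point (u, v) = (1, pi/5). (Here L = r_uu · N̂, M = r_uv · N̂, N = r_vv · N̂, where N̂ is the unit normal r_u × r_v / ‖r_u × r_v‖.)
L = 0;  M = 0;  N = 3*sqrt(10)/10

Compute the unit normal N̂(u, v) = (-3*sqrt(10)*u*cos(v)/(10*Abs(u)), -3*sqrt(10)*u*sin(v)/(10*Abs(u)), sqrt(10)*u/(10*Abs(u))), and the second partials r_uu, r_uv, r_vv. Take dot products:
  L(u, v) = r_uu · N̂ = 0,
  M(u, v) = r_uv · N̂ = 0,
  N(u, v) = r_vv · N̂ = 3*sqrt(10)*u^2/(10*Abs(u)).
Evaluating at (u, v) = (1, pi/5):
  L = 0, M = 0, N = 3*sqrt(10)/10.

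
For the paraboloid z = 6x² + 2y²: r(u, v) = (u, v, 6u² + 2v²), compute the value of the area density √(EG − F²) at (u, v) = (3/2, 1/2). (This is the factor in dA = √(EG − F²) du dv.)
√(EG − F²)|_{(3/2, 1/2)} = sqrt(329)

E = 144*u^2 + 1, F = 48*u*v, G = 16*v^2 + 1, so EG − F² = 144*u^2 + 16*v^2 + 1. Taking the positive square root: √(EG − F²) = sqrt(144*u^2 + 16*v^2 + 1). At (u, v) = (3/2, 1/2): sqrt(329).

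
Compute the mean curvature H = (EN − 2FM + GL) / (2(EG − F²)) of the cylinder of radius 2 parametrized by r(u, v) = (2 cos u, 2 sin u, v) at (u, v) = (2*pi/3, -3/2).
H = -1/4

With E = 4, F = 0, G = 1, L = -2, M = 0, N = 0, assemble
  H = (EN − 2FM + GL) / (2(EG − F²)) = -1/4.
At (u, v) = (2*pi/3, -3/2): H = -1/4.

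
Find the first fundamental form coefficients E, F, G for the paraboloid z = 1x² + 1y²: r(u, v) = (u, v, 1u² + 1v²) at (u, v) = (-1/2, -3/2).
E = 2;  F = 3;  G = 10

Partials: r_u = (1, 0, 2*u), r_v = (0, 1, 2*v). As functions of (u, v):
  E = r_u · r_u = 4*u^2 + 1,
  F = r_u · r_v = 4*u*v,
  G = r_v · r_v = 4*v^2 + 1.
Evaluating at (u, v) = (-1/2, -3/2): E = 2, F = 3, G = 10.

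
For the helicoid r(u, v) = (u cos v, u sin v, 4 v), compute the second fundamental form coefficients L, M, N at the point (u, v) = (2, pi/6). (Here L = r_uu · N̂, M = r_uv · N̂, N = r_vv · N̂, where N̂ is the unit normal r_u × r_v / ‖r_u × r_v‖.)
L = 0;  M = -2*sqrt(5)/5;  N = 0

Compute the unit normal N̂(u, v) = (4*sin(v)/sqrt(u^2 + 16), -4*cos(v)/sqrt(u^2 + 16), u/sqrt(u^2 + 16)), and the second partials r_uu, r_uv, r_vv. Take dot products:
  L(u, v) = r_uu · N̂ = 0,
  M(u, v) = r_uv · N̂ = -4/sqrt(u^2 + 16),
  N(u, v) = r_vv · N̂ = 0.
Evaluating at (u, v) = (2, pi/6):
  L = 0, M = -2*sqrt(5)/5, N = 0.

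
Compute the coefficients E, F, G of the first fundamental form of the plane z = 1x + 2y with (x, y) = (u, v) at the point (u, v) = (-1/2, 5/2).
E = 2;  F = 2;  G = 5

Partials: r_u = (1, 0, 1), r_v = (0, 1, 2). As functions of (u, v):
  E = r_u · r_u = 2,
  F = r_u · r_v = 2,
  G = r_v · r_v = 5.
Evaluating at (u, v) = (-1/2, 5/2): E = 2, F = 2, G = 5.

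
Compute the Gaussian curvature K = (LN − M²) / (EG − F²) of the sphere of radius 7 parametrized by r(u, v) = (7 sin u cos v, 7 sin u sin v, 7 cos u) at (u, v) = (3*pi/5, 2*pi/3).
K = 1/49

Coefficients of the first fundamental form: E = 49, F = 0, G = 49*sin(u)^2.
Coefficients of the second fundamental form: L = -7*sin(u)/Abs(sin(u)), M = 0, N = -7*sin(u)^3/Abs(sin(u)).
Assemble K = (LN − M²)/(EG − F²) = 1/49. At (u, v) = (3*pi/5, 2*pi/3): K = 1/49.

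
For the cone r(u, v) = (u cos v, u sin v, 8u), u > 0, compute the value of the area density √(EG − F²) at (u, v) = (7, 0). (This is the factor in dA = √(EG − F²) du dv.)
√(EG − F²)|_{(7, 0)} = 7*sqrt(65)

E = 65, F = 0, G = u^2, so EG − F² = 65*u^2. Taking the positive square root: √(EG − F²) = sqrt(65)*Abs(u). At (u, v) = (7, 0): 7*sqrt(65).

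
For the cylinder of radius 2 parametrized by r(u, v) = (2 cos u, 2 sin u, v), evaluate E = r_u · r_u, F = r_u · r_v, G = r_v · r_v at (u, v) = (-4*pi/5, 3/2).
E = 4;  F = 0;  G = 1

Partials: r_u = (-2*sin(u), 2*cos(u), 0), r_v = (0, 0, 1). As functions of (u, v):
  E = r_u · r_u = 4,
  F = r_u · r_v = 0,
  G = r_v · r_v = 1.
Evaluating at (u, v) = (-4*pi/5, 3/2): E = 4, F = 0, G = 1.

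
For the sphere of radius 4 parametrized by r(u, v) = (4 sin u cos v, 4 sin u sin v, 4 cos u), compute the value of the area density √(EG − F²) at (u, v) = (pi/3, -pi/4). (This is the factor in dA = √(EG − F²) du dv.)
√(EG − F²)|_{(pi/3, -pi/4)} = 8*sqrt(3)

E = 16, F = 0, G = 16*sin(u)^2, so EG − F² = 256*sin(u)^2. Taking the positive square root: √(EG − F²) = 16*Abs(sin(u)). At (u, v) = (pi/3, -pi/4): 8*sqrt(3).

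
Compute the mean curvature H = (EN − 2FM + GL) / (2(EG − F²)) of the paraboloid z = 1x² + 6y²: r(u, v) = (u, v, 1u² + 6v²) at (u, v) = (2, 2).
H = 679*sqrt(593)/351649

With E = 4*u^2 + 1, F = 24*u*v, G = 144*v^2 + 1, L = 2/sqrt(4*u^2 + 144*v^2 + 1), M = 0, N = 12/sqrt(4*u^2 + 144*v^2 + 1), assemble
  H = (EN − 2FM + GL) / (2(EG − F²)) = (24*u^2 + 144*v^2 + 7)/(4*u^2 + 144*v^2 + 1)^(3/2).
At (u, v) = (2, 2): H = 679*sqrt(593)/351649.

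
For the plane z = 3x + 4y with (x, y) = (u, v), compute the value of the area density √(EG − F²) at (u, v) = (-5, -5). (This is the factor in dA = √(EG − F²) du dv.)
√(EG − F²)|_{(-5, -5)} = sqrt(26)

E = 10, F = 12, G = 17, so EG − F² = 26. Taking the positive square root: √(EG − F²) = sqrt(26). At (u, v) = (-5, -5): sqrt(26).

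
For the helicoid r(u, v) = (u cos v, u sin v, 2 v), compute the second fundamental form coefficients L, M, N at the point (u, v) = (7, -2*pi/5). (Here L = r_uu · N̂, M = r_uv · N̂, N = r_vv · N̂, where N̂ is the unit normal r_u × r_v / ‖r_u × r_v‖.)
L = 0;  M = -2*sqrt(53)/53;  N = 0

Compute the unit normal N̂(u, v) = (2*sin(v)/sqrt(u^2 + 4), -2*cos(v)/sqrt(u^2 + 4), u/sqrt(u^2 + 4)), and the second partials r_uu, r_uv, r_vv. Take dot products:
  L(u, v) = r_uu · N̂ = 0,
  M(u, v) = r_uv · N̂ = -2/sqrt(u^2 + 4),
  N(u, v) = r_vv · N̂ = 0.
Evaluating at (u, v) = (7, -2*pi/5):
  L = 0, M = -2*sqrt(53)/53, N = 0.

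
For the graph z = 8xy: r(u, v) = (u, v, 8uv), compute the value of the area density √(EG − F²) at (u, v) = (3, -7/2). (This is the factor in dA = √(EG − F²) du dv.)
√(EG − F²)|_{(3, -7/2)} = sqrt(1361)

E = 64*v^2 + 1, F = 64*u*v, G = 64*u^2 + 1, so EG − F² = 64*u^2 + 64*v^2 + 1. Taking the positive square root: √(EG − F²) = sqrt(64*u^2 + 64*v^2 + 1). At (u, v) = (3, -7/2): sqrt(1361).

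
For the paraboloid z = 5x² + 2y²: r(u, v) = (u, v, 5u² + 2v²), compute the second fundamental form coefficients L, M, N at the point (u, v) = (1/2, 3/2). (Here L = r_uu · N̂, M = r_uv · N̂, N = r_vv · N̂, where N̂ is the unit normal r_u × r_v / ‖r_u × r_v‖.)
L = 5*sqrt(62)/31;  M = 0;  N = 2*sqrt(62)/31

Compute the unit normal N̂(u, v) = (-10*u/sqrt(100*u^2 + 16*v^2 + 1), -4*v/sqrt(100*u^2 + 16*v^2 + 1), 1/sqrt(100*u^2 + 16*v^2 + 1)), and the second partials r_uu, r_uv, r_vv. Take dot products:
  L(u, v) = r_uu · N̂ = 10/sqrt(100*u^2 + 16*v^2 + 1),
  M(u, v) = r_uv · N̂ = 0,
  N(u, v) = r_vv · N̂ = 4/sqrt(100*u^2 + 16*v^2 + 1).
Evaluating at (u, v) = (1/2, 3/2):
  L = 5*sqrt(62)/31, M = 0, N = 2*sqrt(62)/31.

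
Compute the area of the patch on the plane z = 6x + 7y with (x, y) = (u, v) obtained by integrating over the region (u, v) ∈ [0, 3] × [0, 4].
Area = 12*sqrt(86)

Area = ∫∫ √(EG − F²) du dv with √(EG − F²) = sqrt(86). Integrating over [0, 3] × [0, 4] gives 12*sqrt(86).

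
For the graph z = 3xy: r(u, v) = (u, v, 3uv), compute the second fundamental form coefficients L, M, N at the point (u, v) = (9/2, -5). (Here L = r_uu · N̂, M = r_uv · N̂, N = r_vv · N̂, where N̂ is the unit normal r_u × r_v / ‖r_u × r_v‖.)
L = 0;  M = 6*sqrt(1633)/1633;  N = 0

Compute the unit normal N̂(u, v) = (-3*v/sqrt(9*u^2 + 9*v^2 + 1), -3*u/sqrt(9*u^2 + 9*v^2 + 1), 1/sqrt(9*u^2 + 9*v^2 + 1)), and the second partials r_uu, r_uv, r_vv. Take dot products:
  L(u, v) = r_uu · N̂ = 0,
  M(u, v) = r_uv · N̂ = 3/sqrt(9*u^2 + 9*v^2 + 1),
  N(u, v) = r_vv · N̂ = 0.
Evaluating at (u, v) = (9/2, -5):
  L = 0, M = 6*sqrt(1633)/1633, N = 0.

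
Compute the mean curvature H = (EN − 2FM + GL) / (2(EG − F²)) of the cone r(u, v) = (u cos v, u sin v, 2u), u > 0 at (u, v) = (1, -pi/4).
H = sqrt(5)/5

With E = 5, F = 0, G = u^2, L = 0, M = 0, N = 2*sqrt(5)*u^2/(5*Abs(u)), assemble
  H = (EN − 2FM + GL) / (2(EG − F²)) = sqrt(5)/(5*Abs(u)).
At (u, v) = (1, -pi/4): H = sqrt(5)/5.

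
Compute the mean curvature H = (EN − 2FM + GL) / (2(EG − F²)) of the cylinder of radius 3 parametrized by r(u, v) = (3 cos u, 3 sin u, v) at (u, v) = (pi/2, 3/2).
H = -1/6

With E = 9, F = 0, G = 1, L = -3, M = 0, N = 0, assemble
  H = (EN − 2FM + GL) / (2(EG − F²)) = -1/6.
At (u, v) = (pi/2, 3/2): H = -1/6.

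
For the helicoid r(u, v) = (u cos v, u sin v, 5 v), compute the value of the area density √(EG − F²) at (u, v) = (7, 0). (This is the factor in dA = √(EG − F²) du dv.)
√(EG − F²)|_{(7, 0)} = sqrt(74)

E = 1, F = 0, G = u^2 + 25, so EG − F² = u^2 + 25. Taking the positive square root: √(EG − F²) = sqrt(u^2 + 25). At (u, v) = (7, 0): sqrt(74).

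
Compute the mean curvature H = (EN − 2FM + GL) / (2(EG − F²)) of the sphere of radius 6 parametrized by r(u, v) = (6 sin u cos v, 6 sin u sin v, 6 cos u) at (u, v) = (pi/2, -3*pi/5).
H = -1/6

With E = 36, F = 0, G = 36*sin(u)^2, L = -6*sin(u)/Abs(sin(u)), M = 0, N = -6*sin(u)^3/Abs(sin(u)), assemble
  H = (EN − 2FM + GL) / (2(EG − F²)) = -sin(u)/(6*Abs(sin(u))).
At (u, v) = (pi/2, -3*pi/5): H = -1/6.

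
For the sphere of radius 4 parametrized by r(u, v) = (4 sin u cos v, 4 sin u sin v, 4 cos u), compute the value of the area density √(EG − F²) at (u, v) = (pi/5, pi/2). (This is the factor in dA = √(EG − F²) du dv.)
√(EG − F²)|_{(pi/5, pi/2)} = 4*sqrt(10 - 2*sqrt(5))

E = 16, F = 0, G = 16*sin(u)^2, so EG − F² = 256*sin(u)^2. Taking the positive square root: √(EG − F²) = 16*Abs(sin(u)). At (u, v) = (pi/5, pi/2): 4*sqrt(10 - 2*sqrt(5)).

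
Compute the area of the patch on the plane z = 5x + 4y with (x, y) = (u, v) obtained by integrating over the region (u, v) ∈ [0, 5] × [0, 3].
Area = 15*sqrt(42)

Area = ∫∫ √(EG − F²) du dv with √(EG − F²) = sqrt(42). Integrating over [0, 5] × [0, 3] gives 15*sqrt(42).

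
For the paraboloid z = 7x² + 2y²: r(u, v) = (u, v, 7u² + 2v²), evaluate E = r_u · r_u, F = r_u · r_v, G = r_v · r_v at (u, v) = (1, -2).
E = 197;  F = -112;  G = 65

Partials: r_u = (1, 0, 14*u), r_v = (0, 1, 4*v). As functions of (u, v):
  E = r_u · r_u = 196*u^2 + 1,
  F = r_u · r_v = 56*u*v,
  G = r_v · r_v = 16*v^2 + 1.
Evaluating at (u, v) = (1, -2): E = 197, F = -112, G = 65.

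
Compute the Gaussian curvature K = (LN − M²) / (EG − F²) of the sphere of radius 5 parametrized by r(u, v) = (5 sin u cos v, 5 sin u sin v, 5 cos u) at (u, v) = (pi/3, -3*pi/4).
K = 1/25

Coefficients of the first fundamental form: E = 25, F = 0, G = 25*sin(u)^2.
Coefficients of the second fundamental form: L = -5*sin(u)/Abs(sin(u)), M = 0, N = -5*sin(u)^3/Abs(sin(u)).
Assemble K = (LN − M²)/(EG − F²) = 1/25. At (u, v) = (pi/3, -3*pi/4): K = 1/25.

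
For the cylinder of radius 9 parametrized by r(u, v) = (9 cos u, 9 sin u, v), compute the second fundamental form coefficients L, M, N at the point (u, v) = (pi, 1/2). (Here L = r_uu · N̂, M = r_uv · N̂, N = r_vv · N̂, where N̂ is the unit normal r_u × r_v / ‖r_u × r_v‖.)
L = -9;  M = 0;  N = 0

Compute the unit normal N̂(u, v) = (cos(u), sin(u), 0), and the second partials r_uu, r_uv, r_vv. Take dot products:
  L(u, v) = r_uu · N̂ = -9,
  M(u, v) = r_uv · N̂ = 0,
  N(u, v) = r_vv · N̂ = 0.
Evaluating at (u, v) = (pi, 1/2):
  L = -9, M = 0, N = 0.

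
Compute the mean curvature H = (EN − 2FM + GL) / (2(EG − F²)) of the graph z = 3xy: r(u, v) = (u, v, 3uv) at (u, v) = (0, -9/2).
H = 0

With E = 9*v^2 + 1, F = 9*u*v, G = 9*u^2 + 1, L = 0, M = 3/sqrt(9*u^2 + 9*v^2 + 1), N = 0, assemble
  H = (EN − 2FM + GL) / (2(EG − F²)) = -27*u*v/(9*u^2 + 9*v^2 + 1)^(3/2).
At (u, v) = (0, -9/2): H = 0.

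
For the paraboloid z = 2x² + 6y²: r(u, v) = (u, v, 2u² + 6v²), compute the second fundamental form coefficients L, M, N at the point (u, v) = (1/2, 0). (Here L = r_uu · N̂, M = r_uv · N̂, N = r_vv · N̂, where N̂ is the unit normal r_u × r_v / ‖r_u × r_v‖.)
L = 4*sqrt(5)/5;  M = 0;  N = 12*sqrt(5)/5

Compute the unit normal N̂(u, v) = (-4*u/sqrt(16*u^2 + 144*v^2 + 1), -12*v/sqrt(16*u^2 + 144*v^2 + 1), 1/sqrt(16*u^2 + 144*v^2 + 1)), and the second partials r_uu, r_uv, r_vv. Take dot products:
  L(u, v) = r_uu · N̂ = 4/sqrt(16*u^2 + 144*v^2 + 1),
  M(u, v) = r_uv · N̂ = 0,
  N(u, v) = r_vv · N̂ = 12/sqrt(16*u^2 + 144*v^2 + 1).
Evaluating at (u, v) = (1/2, 0):
  L = 4*sqrt(5)/5, M = 0, N = 12*sqrt(5)/5.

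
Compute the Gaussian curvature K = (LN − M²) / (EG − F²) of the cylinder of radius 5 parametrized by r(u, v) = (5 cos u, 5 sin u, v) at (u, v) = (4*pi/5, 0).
K = 0

Coefficients of the first fundamental form: E = 25, F = 0, G = 1.
Coefficients of the second fundamental form: L = -5, M = 0, N = 0.
Assemble K = (LN − M²)/(EG − F²) = 0. At (u, v) = (4*pi/5, 0): K = 0.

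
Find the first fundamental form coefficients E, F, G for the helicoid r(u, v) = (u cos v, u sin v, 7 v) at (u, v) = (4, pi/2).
E = 1;  F = 0;  G = 65

Partials: r_u = (cos(v), sin(v), 0), r_v = (-u*sin(v), u*cos(v), 7). As functions of (u, v):
  E = r_u · r_u = 1,
  F = r_u · r_v = 0,
  G = r_v · r_v = u^2 + 49.
Evaluating at (u, v) = (4, pi/2): E = 1, F = 0, G = 65.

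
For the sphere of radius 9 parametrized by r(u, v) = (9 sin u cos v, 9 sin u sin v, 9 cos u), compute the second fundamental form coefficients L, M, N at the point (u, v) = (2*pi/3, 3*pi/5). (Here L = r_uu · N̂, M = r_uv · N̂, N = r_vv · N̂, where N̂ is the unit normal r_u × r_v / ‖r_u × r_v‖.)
L = -9;  M = 0;  N = -27/4

Compute the unit normal N̂(u, v) = (sin(u)^2*cos(v)/Abs(sin(u)), sin(u)^2*sin(v)/Abs(sin(u)), sin(2*u)/(2*Abs(sin(u)))), and the second partials r_uu, r_uv, r_vv. Take dot products:
  L(u, v) = r_uu · N̂ = -9*sin(u)/Abs(sin(u)),
  M(u, v) = r_uv · N̂ = 0,
  N(u, v) = r_vv · N̂ = -9*sin(u)^3/Abs(sin(u)).
Evaluating at (u, v) = (2*pi/3, 3*pi/5):
  L = -9, M = 0, N = -27/4.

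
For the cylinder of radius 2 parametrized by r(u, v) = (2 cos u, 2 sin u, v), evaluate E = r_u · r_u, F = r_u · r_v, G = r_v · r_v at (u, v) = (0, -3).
E = 4;  F = 0;  G = 1

Partials: r_u = (-2*sin(u), 2*cos(u), 0), r_v = (0, 0, 1). As functions of (u, v):
  E = r_u · r_u = 4,
  F = r_u · r_v = 0,
  G = r_v · r_v = 1.
Evaluating at (u, v) = (0, -3): E = 4, F = 0, G = 1.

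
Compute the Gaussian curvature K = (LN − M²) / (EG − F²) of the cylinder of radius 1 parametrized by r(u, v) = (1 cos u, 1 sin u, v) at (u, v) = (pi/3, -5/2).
K = 0

Coefficients of the first fundamental form: E = 1, F = 0, G = 1.
Coefficients of the second fundamental form: L = -1, M = 0, N = 0.
Assemble K = (LN − M²)/(EG − F²) = 0. At (u, v) = (pi/3, -5/2): K = 0.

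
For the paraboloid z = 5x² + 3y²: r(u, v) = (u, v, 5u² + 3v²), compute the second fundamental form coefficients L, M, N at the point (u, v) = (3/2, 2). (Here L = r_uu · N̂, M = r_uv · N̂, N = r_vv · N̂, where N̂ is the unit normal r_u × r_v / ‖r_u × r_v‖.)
L = sqrt(370)/37;  M = 0;  N = 3*sqrt(370)/185

Compute the unit normal N̂(u, v) = (-10*u/sqrt(100*u^2 + 36*v^2 + 1), -6*v/sqrt(100*u^2 + 36*v^2 + 1), 1/sqrt(100*u^2 + 36*v^2 + 1)), and the second partials r_uu, r_uv, r_vv. Take dot products:
  L(u, v) = r_uu · N̂ = 10/sqrt(100*u^2 + 36*v^2 + 1),
  M(u, v) = r_uv · N̂ = 0,
  N(u, v) = r_vv · N̂ = 6/sqrt(100*u^2 + 36*v^2 + 1).
Evaluating at (u, v) = (3/2, 2):
  L = sqrt(370)/37, M = 0, N = 3*sqrt(370)/185.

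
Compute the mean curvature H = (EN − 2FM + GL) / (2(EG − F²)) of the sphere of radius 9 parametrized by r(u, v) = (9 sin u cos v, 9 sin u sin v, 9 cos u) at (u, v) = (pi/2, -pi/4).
H = -1/9

With E = 81, F = 0, G = 81*sin(u)^2, L = -9*sin(u)/Abs(sin(u)), M = 0, N = -9*sin(u)^3/Abs(sin(u)), assemble
  H = (EN − 2FM + GL) / (2(EG − F²)) = -sin(u)/(9*Abs(sin(u))).
At (u, v) = (pi/2, -pi/4): H = -1/9.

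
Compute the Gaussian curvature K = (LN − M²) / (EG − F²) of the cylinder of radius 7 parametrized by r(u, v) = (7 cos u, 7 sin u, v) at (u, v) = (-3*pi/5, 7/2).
K = 0

Coefficients of the first fundamental form: E = 49, F = 0, G = 1.
Coefficients of the second fundamental form: L = -7, M = 0, N = 0.
Assemble K = (LN − M²)/(EG − F²) = 0. At (u, v) = (-3*pi/5, 7/2): K = 0.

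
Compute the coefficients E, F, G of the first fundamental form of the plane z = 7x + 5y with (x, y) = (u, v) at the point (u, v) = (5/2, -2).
E = 50;  F = 35;  G = 26

Partials: r_u = (1, 0, 7), r_v = (0, 1, 5). As functions of (u, v):
  E = r_u · r_u = 50,
  F = r_u · r_v = 35,
  G = r_v · r_v = 26.
Evaluating at (u, v) = (5/2, -2): E = 50, F = 35, G = 26.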